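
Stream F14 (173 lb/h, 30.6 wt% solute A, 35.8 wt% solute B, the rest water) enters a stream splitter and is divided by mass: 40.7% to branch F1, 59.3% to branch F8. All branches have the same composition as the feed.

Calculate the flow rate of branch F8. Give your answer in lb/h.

102.6 lb/h

Branch F8 flow = 0.593×173 = 102.59 lb/h.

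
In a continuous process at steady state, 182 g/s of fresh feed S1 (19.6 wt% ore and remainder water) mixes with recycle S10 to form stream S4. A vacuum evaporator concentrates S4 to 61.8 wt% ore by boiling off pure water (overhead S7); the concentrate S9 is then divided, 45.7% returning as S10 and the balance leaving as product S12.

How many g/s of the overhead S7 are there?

124.3 g/s

Overall ore balance (none leaves overhead): ore in fresh feed = ore in product, i.e. 182×0.196 = (1−0.457)·S9·0.618.
S9 = 35.672/(0.618×0.543) = 106.3 g/s.
Recycle S10 = 0.457×106.3 = 48.58 g/s.
Combined feed S4 = 182 + 48.58 = 230.58 g/s.
Overhead S7 = S4 − S9 = 230.58 − 106.3 = 124.28 g/s.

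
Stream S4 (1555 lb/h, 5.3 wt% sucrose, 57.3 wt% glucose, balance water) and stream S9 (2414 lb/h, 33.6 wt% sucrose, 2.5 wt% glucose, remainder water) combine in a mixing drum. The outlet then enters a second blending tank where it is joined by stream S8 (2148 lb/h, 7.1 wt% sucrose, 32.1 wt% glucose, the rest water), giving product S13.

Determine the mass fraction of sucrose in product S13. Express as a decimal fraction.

0.171

Overall, product flow = 6117 lb/h.
sucrose in = 1555×0.053 + 2414×0.336 + 2148×0.071 = 1046 lb/h.
sucrose fraction in S13 = 0.171.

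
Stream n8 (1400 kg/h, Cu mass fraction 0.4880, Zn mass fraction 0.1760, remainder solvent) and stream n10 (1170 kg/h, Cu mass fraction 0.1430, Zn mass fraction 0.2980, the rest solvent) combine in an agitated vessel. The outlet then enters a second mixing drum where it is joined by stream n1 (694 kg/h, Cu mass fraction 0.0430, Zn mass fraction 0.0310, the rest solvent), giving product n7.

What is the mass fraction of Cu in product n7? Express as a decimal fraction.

0.2697

Overall, product flow = 3264 kg/h.
Cu in = 1400×0.488 + 1170×0.143 + 694×0.043 = 880.35 kg/h.
Cu fraction in n7 = 0.2697.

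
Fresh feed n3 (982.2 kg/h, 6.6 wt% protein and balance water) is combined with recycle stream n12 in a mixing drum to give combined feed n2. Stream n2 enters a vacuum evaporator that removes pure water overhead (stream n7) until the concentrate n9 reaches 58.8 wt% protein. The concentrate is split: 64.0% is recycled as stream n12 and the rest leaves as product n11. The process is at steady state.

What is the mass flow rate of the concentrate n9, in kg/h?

306.2 kg/h

Overall protein balance (none leaves overhead): protein in fresh feed = protein in product, i.e. 982.2×0.066 = (1−0.640)·n9·0.588.
n9 = 64.825/(0.588×0.360) = 306.24 kg/h.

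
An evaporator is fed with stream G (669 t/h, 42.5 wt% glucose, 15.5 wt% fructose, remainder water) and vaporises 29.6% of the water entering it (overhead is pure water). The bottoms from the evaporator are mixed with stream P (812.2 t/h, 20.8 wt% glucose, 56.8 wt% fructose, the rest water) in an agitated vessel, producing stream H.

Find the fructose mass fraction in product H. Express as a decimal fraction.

Vapour removed = 0.296×0.420×669 = 83.17 t/h; concentrate = 585.83 t/h.
fructose reaching the mixer = 103.69 (from concentrate) + 812.2×0.568 = 565.02 t/h.
Product flow = 585.83 + 812.2 = 1398 t/h; fructose fraction = 0.404.

0.404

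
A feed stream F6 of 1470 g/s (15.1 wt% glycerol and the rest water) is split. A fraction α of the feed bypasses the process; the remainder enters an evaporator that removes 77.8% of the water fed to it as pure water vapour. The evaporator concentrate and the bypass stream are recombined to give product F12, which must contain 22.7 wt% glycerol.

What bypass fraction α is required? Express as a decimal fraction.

All 1470×0.151 = 221.97 g/s of glycerol reaches F12, so F12 = 221.97/0.227 = 977.84 g/s and vapour = 492.16 g/s.
The evaporator receives (1−α)·1470 of feed at 0.849 water and removes 0.778 of that water:
0.778×0.849×(1−α)×1470 = 492.16
(1−α) = 492.16/970.97 = 0.5069;  α = 0.4931.

0.493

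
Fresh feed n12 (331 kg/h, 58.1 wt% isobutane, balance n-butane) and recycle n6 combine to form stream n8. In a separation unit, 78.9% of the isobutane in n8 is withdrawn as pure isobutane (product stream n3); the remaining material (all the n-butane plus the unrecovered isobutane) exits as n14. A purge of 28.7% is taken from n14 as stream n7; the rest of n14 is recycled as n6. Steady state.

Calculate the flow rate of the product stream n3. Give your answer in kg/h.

isobutane in n8: m_A = 331×0.581 + (1−0.287)·(1−0.789)·m_A, so m_A = 192.31/0.8496 = 226.37 kg/h.
Product n3 = 0.789×226.37 = 178.6 kg/h.

178.6 kg/h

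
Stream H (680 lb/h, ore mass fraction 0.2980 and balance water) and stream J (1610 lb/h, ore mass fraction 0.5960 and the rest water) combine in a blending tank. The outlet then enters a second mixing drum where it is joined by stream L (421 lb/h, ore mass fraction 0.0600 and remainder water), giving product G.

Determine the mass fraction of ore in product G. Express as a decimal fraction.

Overall, product flow = 2711 lb/h.
ore in = 680×0.298 + 1610×0.596 + 421×0.060 = 1187.5 lb/h.
ore fraction in G = 0.4380.

0.4380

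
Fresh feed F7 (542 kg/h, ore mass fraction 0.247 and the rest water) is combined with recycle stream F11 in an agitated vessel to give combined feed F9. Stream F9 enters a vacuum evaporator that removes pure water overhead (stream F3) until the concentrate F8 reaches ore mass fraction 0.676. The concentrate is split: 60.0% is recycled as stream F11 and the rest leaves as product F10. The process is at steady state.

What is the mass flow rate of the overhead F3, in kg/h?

Overall ore balance (none leaves overhead): ore in fresh feed = ore in product, i.e. 542×0.247 = (1−0.600)·F8·0.676.
F8 = 133.87/(0.676×0.400) = 495.1 kg/h.
Recycle F11 = 0.600×495.1 = 297.06 kg/h.
Combined feed F9 = 542 + 297.06 = 839.06 kg/h.
Overhead F3 = F9 − F8 = 839.06 − 495.1 = 343.96 kg/h.

344 kg/h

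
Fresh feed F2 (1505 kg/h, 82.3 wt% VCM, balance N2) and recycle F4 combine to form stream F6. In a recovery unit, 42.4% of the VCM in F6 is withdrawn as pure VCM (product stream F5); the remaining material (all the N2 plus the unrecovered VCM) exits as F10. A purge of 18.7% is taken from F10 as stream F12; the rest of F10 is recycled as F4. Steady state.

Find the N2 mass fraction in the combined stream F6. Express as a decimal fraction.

N2 enters only via F2 and leaves only via the purge: 1505×0.177 = 0.187×(N2 in F10), and the recovery unit passes all N2, so N2 in F6 = N2 in F10 = 1424.5 kg/h.
VCM in F6: m_A = 1505×0.823 + (1−0.187)·(1−0.424)·m_A, so m_A = 1238.6/0.5317 = 2329.5 kg/h.
F6 = 2329.5 + 1424.5 = 3754 kg/h.
N2 fraction in F6 = 1424.5/3754 = 0.379.

0.379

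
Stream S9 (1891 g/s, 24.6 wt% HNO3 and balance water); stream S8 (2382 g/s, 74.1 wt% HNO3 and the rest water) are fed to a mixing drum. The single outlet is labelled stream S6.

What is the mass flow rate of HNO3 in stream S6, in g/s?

HNO3 out = HNO3 in = 1891×0.246 + 2382×0.741 = 2230.2 g/s.

2230 g/s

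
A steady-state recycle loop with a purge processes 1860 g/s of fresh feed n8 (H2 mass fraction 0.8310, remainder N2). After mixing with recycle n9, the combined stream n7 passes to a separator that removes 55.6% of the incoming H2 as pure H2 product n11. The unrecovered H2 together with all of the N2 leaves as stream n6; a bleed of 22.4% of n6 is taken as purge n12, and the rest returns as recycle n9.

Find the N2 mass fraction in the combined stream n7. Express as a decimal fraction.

0.3731

N2 enters only via n8 and leaves only via the purge: 1860×0.169 = 0.224×(N2 in n6), and the separator passes all N2, so N2 in n7 = N2 in n6 = 1403.3 g/s.
H2 in n7: m_A = 1860×0.831 + (1−0.224)·(1−0.556)·m_A, so m_A = 1545.7/0.6555 = 2358.1 g/s.
n7 = 2358.1 + 1403.3 = 3761.4 g/s.
N2 fraction in n7 = 1403.3/3761.4 = 0.3731.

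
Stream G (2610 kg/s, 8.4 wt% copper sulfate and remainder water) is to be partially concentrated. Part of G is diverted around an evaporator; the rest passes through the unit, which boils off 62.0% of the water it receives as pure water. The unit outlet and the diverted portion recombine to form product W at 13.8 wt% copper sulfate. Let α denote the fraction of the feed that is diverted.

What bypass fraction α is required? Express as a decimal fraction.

0.311

All 2610×0.084 = 219.24 kg/s of copper sulfate reaches W, so W = 219.24/0.138 = 1588.7 kg/s and vapour = 1021.3 kg/s.
The evaporator receives (1−α)·2610 of feed at 0.916 water and removes 0.620 of that water:
0.620×0.916×(1−α)×2610 = 1021.3
(1−α) = 1021.3/1482.3 = 0.6890;  α = 0.3110.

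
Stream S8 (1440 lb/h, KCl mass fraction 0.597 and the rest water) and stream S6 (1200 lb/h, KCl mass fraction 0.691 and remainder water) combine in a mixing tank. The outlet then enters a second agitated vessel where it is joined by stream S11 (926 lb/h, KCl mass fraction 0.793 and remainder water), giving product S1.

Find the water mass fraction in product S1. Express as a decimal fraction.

Overall, product flow = 3566 lb/h.
water in = 1440×0.403 + 1200×0.309 + 926×0.207 = 1142.8 lb/h.
water fraction in S1 = 0.320.

0.320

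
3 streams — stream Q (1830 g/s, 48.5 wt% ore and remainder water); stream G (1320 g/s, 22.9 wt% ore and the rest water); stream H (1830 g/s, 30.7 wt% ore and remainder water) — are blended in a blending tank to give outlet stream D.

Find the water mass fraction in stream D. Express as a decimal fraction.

0.648

Total flow out = 1830 + 1320 + 1830 = 4980 g/s.
water in = 1830×0.515 + 1320×0.771 + 1830×0.693 = 3228.4 g/s.
water mass fraction in D = 3228.4/4980 = 0.648.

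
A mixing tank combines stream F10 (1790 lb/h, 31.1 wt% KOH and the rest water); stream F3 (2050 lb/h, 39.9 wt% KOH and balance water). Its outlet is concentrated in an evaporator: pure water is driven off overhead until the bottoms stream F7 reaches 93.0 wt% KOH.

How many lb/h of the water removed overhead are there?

KOH entering = 1790×0.311 + 2050×0.399 = 1374.6 lb/h.
All KOH reports to F7, so F7 = 1374.6/0.930 = 1478.1 lb/h.
Total feed = 3840 lb/h; overhead = 3840 − 1478.1 = 2361.9 lb/h.

2362 lb/h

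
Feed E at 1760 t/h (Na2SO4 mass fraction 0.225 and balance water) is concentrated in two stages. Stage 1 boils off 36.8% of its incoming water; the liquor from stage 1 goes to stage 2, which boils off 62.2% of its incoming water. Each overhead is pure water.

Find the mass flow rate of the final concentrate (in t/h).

water in feed = 1760×0.775 = 1364 t/h.
After stage 1: water left = (1−0.368)×1364 = 862.05; stream total = 1258 t/h.
After stage 2: water left = (1−0.622)×862.05 = 325.85; final concentrate = 721.85 t/h.

721.9 t/h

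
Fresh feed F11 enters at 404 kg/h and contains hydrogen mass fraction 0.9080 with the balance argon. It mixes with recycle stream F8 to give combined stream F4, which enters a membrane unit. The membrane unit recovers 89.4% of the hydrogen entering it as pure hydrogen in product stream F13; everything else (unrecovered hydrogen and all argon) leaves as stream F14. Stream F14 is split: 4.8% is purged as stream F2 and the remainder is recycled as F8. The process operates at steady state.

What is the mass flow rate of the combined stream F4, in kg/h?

1182 kg/h

argon enters only via F11 and leaves only via the purge: 404×0.092 = 0.048×(argon in F14), and the membrane unit passes all argon, so argon in F4 = argon in F14 = 774.33 kg/h.
hydrogen in F4: m_A = 404×0.908 + (1−0.048)·(1−0.894)·m_A, so m_A = 366.83/0.8991 = 408 kg/h.
F4 = 408 + 774.33 = 1182.3 kg/h.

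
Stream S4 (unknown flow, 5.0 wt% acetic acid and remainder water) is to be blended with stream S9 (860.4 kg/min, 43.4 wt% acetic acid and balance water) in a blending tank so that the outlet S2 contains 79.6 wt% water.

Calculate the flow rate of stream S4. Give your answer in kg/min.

1285 kg/min

Let S4 be the unknown flow. Total out = 860.4 + S4.
water balance: 486.99 + 0.950·S4 = 0.796·(860.4 + S4)
(0.950 − 0.796)·S4 = 0.796×860.4 − 486.99 = 197.89
S4 = 197.89 / 0.154 = 1285 kg/min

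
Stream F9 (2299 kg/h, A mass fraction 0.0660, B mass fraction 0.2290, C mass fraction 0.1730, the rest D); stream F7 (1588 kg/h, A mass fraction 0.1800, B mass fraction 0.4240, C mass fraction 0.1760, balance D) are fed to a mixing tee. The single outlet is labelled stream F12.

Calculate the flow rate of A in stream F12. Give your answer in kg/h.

437.6 kg/h

A out = A in = 2299×0.066 + 1588×0.180 = 437.57 kg/h.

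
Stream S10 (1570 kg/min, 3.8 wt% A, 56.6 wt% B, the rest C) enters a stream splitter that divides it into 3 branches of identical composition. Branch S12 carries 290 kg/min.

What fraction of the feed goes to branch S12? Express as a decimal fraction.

Fraction to S12 = 290/1570 = 0.1847.

0.185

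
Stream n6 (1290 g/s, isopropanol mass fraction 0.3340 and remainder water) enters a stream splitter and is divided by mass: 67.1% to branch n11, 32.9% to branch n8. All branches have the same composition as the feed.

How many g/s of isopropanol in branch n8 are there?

Branch n8 total = 0.329×1290 = 424.41 g/s.
isopropanol in n8 = 0.334×424.41 = 141.75 g/s.

141.8 g/s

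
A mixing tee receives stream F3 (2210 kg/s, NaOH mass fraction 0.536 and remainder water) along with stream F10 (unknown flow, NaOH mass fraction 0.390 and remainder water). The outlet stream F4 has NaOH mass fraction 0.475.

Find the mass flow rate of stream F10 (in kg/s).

Let F10 be the unknown flow. Total out = 2210 + F10.
NaOH balance: 1184.6 + 0.390·F10 = 0.475·(2210 + F10)
(0.390 − 0.475)·F10 = 0.475×2210 − 1184.6 = -134.81
F10 = -134.81 / -0.085 = 1586 kg/s

1586 kg/s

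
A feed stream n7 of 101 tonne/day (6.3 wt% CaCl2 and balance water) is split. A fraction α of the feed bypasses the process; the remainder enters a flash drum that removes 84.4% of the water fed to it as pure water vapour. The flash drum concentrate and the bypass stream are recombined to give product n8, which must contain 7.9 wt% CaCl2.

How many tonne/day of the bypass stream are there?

75.13 tonne/day

All 101×0.063 = 6.363 tonne/day of CaCl2 reaches n8, so n8 = 6.363/0.079 = 80.544 tonne/day and vapour = 20.456 tonne/day.
The evaporator receives (1−α)·101 of feed at 0.937 water and removes 0.844 of that water:
0.844×0.937×(1−α)×101 = 20.456
(1−α) = 20.456/79.874 = 0.2561;  α = 0.7439.
Bypass flow = 0.7439×101 = 75.134 tonne/day.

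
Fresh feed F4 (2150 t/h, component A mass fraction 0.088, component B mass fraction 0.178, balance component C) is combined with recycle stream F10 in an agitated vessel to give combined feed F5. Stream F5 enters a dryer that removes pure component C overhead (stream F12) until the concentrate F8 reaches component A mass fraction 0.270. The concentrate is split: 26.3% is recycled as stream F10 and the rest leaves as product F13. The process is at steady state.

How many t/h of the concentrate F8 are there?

Overall component A balance (none leaves overhead): component A in fresh feed = component A in product, i.e. 2150×0.088 = (1−0.263)·F8·0.270.
F8 = 189.2/(0.270×0.737) = 950.8 t/h.

950.8 t/h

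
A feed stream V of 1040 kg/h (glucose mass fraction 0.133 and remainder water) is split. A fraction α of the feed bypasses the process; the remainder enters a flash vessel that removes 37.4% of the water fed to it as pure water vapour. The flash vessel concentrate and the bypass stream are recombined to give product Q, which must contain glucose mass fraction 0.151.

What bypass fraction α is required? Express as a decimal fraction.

All 1040×0.133 = 138.32 kg/h of glucose reaches Q, so Q = 138.32/0.151 = 916.03 kg/h and vapour = 123.97 kg/h.
The evaporator receives (1−α)·1040 of feed at 0.867 water and removes 0.374 of that water:
0.374×0.867×(1−α)×1040 = 123.97
(1−α) = 123.97/337.23 = 0.3676;  α = 0.6324.

0.632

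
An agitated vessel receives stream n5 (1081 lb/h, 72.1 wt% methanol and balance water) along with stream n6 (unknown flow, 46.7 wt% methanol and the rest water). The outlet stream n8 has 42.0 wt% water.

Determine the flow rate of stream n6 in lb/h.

1349 lb/h

Let n6 be the unknown flow. Total out = 1081 + n6.
water balance: 301.6 + 0.533·n6 = 0.420·(1081 + n6)
(0.533 − 0.420)·n6 = 0.420×1081 − 301.6 = 152.42
n6 = 152.42 / 0.113 = 1348.9 lb/h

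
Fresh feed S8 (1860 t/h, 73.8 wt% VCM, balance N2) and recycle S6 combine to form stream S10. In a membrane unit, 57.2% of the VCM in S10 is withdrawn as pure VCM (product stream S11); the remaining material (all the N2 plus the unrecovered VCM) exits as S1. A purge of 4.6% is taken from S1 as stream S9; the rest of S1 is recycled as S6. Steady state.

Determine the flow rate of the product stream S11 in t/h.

VCM in S10: m_A = 1860×0.738 + (1−0.046)·(1−0.572)·m_A, so m_A = 1372.7/0.5917 = 2319.9 t/h.
Product S11 = 0.572×2319.9 = 1327 t/h.

1327 t/h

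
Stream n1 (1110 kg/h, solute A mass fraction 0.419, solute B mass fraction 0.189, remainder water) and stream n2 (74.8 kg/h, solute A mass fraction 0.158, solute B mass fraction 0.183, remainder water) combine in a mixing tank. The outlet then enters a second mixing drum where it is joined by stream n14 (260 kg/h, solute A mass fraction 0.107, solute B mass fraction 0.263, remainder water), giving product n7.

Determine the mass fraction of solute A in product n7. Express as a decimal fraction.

0.349

Overall, product flow = 1444.8 kg/h.
solute A in = 1110×0.419 + 74.8×0.158 + 260×0.107 = 504.73 kg/h.
solute A fraction in n7 = 0.349.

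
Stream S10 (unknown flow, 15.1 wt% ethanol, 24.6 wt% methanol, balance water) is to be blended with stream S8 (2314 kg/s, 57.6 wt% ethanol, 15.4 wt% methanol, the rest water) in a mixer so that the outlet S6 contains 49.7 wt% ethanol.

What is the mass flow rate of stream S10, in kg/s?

Let S10 be the unknown flow. Total out = 2314 + S10.
ethanol balance: 1332.9 + 0.151·S10 = 0.497·(2314 + S10)
(0.151 − 0.497)·S10 = 0.497×2314 − 1332.9 = -182.81
S10 = -182.81 / -0.346 = 528.34 kg/s

528.3 kg/s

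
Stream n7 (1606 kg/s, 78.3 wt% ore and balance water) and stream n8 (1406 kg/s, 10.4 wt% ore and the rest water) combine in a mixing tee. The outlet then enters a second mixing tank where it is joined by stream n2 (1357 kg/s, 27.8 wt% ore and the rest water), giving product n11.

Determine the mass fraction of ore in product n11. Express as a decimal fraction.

Overall, product flow = 4369 kg/s.
ore in = 1606×0.783 + 1406×0.104 + 1357×0.278 = 1781 kg/s.
ore fraction in n11 = 0.4076.

0.4076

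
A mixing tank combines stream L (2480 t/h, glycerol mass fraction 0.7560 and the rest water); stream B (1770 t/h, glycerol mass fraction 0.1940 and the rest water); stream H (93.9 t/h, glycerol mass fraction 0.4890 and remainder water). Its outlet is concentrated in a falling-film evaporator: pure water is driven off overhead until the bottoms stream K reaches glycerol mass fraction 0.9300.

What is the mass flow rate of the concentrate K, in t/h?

2435 t/h

glycerol entering = 2480×0.756 + 1770×0.194 + 93.9×0.489 = 2264.2 t/h.
All glycerol reports to K, so K = 2264.2/0.930 = 2434.6 t/h.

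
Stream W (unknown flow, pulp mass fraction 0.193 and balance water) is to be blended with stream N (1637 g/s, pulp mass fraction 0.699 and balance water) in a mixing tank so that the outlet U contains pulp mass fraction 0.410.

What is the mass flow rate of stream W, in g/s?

Let W be the unknown flow. Total out = 1637 + W.
pulp balance: 1144.3 + 0.193·W = 0.410·(1637 + W)
(0.193 − 0.410)·W = 0.410×1637 − 1144.3 = -473.09
W = -473.09 / -0.217 = 2180.2 g/s

2180 g/s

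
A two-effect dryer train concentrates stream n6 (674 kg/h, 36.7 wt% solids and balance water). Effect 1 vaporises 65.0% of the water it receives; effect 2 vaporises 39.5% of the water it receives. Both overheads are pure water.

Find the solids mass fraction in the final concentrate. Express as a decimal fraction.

water in feed = 674×0.633 = 426.64 kg/h.
After stage 1: water left = (1−0.650)×426.64 = 149.32; stream total = 396.68 kg/h.
After stage 2: water left = (1−0.395)×149.32 = 90.341; final concentrate = 337.7 kg/h.
solids fraction = 247.36/337.7 = 0.732.

0.732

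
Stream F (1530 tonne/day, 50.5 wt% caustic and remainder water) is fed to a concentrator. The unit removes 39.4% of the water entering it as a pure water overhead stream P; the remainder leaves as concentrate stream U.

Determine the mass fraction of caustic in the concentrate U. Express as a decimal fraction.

0.627

caustic is not removed: 1530×0.505 = 772.65 tonne/day of caustic enters U.
water entering = 1530×0.495 = 757.35 tonne/day; overhead removed = 0.394×757.35 = 298.4 tonne/day.
Concentrate = 1530 − 298.4 = 1231.6 tonne/day.
Mass fraction = 772.65/1231.6 = 0.627.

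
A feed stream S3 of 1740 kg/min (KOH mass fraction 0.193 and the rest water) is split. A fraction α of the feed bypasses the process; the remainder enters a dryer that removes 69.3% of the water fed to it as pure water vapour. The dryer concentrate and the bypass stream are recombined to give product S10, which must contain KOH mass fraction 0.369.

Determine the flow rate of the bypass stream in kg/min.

256 kg/min

All 1740×0.193 = 335.82 kg/min of KOH reaches S10, so S10 = 335.82/0.369 = 910.08 kg/min and vapour = 829.92 kg/min.
The evaporator receives (1−α)·1740 of feed at 0.807 water and removes 0.693 of that water:
0.693×0.807×(1−α)×1740 = 829.92
(1−α) = 829.92/973.1 = 0.8529;  α = 0.1471.
Bypass flow = 0.1471×1740 = 256.02 kg/min.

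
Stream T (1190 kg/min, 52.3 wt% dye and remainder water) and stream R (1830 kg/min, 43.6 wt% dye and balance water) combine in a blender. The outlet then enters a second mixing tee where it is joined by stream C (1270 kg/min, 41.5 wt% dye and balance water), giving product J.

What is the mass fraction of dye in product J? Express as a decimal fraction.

0.454

Overall, product flow = 4290 kg/min.
dye in = 1190×0.523 + 1830×0.436 + 1270×0.415 = 1947.3 kg/min.
dye fraction in J = 0.454.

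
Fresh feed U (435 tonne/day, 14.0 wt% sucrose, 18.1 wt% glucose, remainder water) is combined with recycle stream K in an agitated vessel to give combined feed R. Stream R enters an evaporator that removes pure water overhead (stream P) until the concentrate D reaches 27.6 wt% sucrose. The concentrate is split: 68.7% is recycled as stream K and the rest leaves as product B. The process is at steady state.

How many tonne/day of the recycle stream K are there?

484.3 tonne/day

Overall sucrose balance (none leaves overhead): sucrose in fresh feed = sucrose in product, i.e. 435×0.140 = (1−0.687)·D·0.276.
D = 60.9/(0.276×0.313) = 704.96 tonne/day.
Recycle K = 0.687×704.96 = 484.31 tonne/day.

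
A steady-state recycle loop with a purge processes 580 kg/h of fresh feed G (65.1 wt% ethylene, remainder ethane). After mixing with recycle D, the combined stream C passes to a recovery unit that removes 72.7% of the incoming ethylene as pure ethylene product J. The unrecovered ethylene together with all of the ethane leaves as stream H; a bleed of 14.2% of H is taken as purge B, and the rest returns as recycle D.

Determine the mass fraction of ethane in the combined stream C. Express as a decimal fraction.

0.7430

ethane enters only via G and leaves only via the purge: 580×0.349 = 0.142×(ethane in H), and the recovery unit passes all ethane, so ethane in C = ethane in H = 1425.5 kg/h.
ethylene in C: m_A = 580×0.651 + (1−0.142)·(1−0.727)·m_A, so m_A = 377.58/0.7658 = 493.07 kg/h.
C = 493.07 + 1425.5 = 1918.6 kg/h.
ethane fraction in C = 1425.5/1918.6 = 0.7430.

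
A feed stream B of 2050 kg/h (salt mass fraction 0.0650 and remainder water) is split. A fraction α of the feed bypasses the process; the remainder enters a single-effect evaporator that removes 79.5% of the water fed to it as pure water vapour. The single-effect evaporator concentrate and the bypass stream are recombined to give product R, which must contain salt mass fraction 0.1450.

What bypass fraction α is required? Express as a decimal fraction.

All 2050×0.065 = 133.25 kg/h of salt reaches R, so R = 133.25/0.145 = 918.97 kg/h and vapour = 1131 kg/h.
The evaporator receives (1−α)·2050 of feed at 0.935 water and removes 0.795 of that water:
0.795×0.935×(1−α)×2050 = 1131
(1−α) = 1131/1523.8 = 0.7422;  α = 0.2578.

0.258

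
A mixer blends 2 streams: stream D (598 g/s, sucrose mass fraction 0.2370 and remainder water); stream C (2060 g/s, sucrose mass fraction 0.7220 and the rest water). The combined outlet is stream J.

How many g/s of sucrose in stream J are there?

1629 g/s

sucrose out = sucrose in = 598×0.237 + 2060×0.722 = 1629 g/s.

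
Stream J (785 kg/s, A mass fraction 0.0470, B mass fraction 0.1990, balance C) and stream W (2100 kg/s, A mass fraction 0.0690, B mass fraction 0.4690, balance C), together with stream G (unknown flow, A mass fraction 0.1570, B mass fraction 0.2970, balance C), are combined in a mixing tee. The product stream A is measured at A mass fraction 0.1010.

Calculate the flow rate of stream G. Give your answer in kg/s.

1957 kg/s

Let G be the unknown flow. Total out = 2885 + G.
A balance: 181.8 + 0.157·G = 0.101·(2885 + G)
(0.157 − 0.101)·G = 0.101×2885 − 181.8 = 109.59
G = 109.59 / 0.056 = 1957 kg/s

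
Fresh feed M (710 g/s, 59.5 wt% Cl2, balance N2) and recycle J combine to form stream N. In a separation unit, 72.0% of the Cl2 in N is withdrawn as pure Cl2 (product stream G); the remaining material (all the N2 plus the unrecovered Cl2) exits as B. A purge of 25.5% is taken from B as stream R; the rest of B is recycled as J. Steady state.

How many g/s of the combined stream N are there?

N2 enters only via M and leaves only via the purge: 710×0.405 = 0.255×(N2 in B), and the separation unit passes all N2, so N2 in N = N2 in B = 1127.6 g/s.
Cl2 in N: m_A = 710×0.595 + (1−0.255)·(1−0.720)·m_A, so m_A = 422.45/0.7914 = 533.8 g/s.
N = 533.8 + 1127.6 = 1661.4 g/s.

1661 g/s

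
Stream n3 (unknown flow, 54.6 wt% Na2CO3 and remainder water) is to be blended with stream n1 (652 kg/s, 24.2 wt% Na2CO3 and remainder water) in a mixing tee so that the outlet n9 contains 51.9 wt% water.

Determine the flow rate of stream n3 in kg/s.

2397 kg/s

Let n3 be the unknown flow. Total out = 652 + n3.
water balance: 494.22 + 0.454·n3 = 0.519·(652 + n3)
(0.454 − 0.519)·n3 = 0.519×652 − 494.22 = -155.83
n3 = -155.83 / -0.065 = 2397.4 kg/s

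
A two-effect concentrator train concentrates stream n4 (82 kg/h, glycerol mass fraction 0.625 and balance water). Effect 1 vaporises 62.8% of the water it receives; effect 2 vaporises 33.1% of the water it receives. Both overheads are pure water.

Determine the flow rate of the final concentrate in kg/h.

water in feed = 82×0.375 = 30.75 kg/h.
After stage 1: water left = (1−0.628)×30.75 = 11.439; stream total = 62.689 kg/h.
After stage 2: water left = (1−0.331)×11.439 = 7.6527; final concentrate = 58.903 kg/h.

58.9 kg/h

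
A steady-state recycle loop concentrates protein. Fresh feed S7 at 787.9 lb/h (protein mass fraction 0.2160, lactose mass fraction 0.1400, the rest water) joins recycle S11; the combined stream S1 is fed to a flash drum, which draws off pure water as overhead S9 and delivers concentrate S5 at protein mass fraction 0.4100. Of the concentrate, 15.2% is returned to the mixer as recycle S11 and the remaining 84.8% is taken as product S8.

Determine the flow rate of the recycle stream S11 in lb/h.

Overall protein balance (none leaves overhead): protein in fresh feed = protein in product, i.e. 787.9×0.216 = (1−0.152)·S5·0.410.
S5 = 170.19/(0.410×0.848) = 489.49 lb/h.
Recycle S11 = 0.152×489.49 = 74.403 lb/h.

74.4 lb/h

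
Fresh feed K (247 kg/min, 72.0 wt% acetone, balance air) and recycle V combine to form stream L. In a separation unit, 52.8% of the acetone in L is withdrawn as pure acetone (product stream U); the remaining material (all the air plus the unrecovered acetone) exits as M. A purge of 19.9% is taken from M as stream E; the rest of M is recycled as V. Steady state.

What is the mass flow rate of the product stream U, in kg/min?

151 kg/min

acetone in L: m_A = 247×0.720 + (1−0.199)·(1−0.528)·m_A, so m_A = 177.84/0.6219 = 285.95 kg/min.
Product U = 0.528×285.95 = 150.98 kg/min.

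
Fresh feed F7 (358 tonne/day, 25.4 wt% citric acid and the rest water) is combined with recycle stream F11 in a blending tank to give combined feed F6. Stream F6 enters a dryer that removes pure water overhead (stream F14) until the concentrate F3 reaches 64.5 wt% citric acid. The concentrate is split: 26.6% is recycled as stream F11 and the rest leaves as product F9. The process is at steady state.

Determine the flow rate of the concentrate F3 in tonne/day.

192.1 tonne/day

Overall citric acid balance (none leaves overhead): citric acid in fresh feed = citric acid in product, i.e. 358×0.254 = (1−0.266)·F3·0.645.
F3 = 90.932/(0.645×0.734) = 192.07 tonne/day.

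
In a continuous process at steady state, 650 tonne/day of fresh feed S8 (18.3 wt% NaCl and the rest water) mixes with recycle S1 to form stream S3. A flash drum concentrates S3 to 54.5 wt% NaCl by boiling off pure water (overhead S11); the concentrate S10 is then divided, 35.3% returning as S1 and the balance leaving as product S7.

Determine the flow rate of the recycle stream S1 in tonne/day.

119.1 tonne/day

Overall NaCl balance (none leaves overhead): NaCl in fresh feed = NaCl in product, i.e. 650×0.183 = (1−0.353)·S10·0.545.
S10 = 118.95/(0.545×0.647) = 337.34 tonne/day.
Recycle S1 = 0.353×337.34 = 119.08 tonne/day.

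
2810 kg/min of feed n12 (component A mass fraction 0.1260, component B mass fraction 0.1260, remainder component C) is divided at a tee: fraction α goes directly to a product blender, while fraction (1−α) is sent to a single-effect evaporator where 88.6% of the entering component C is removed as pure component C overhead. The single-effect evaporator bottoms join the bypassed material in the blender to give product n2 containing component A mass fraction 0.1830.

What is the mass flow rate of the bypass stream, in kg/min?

All 2810×0.126 = 354.06 kg/min of component A reaches n2, so n2 = 354.06/0.183 = 1934.8 kg/min and vapour = 875.25 kg/min.
The evaporator receives (1−α)·2810 of feed at 0.748 component C and removes 0.886 of that component C:
0.886×0.748×(1−α)×2810 = 875.25
(1−α) = 875.25/1862.3 = 0.4700;  α = 0.5300.
Bypass flow = 0.5300×2810 = 1489.3 kg/min.

1489 kg/min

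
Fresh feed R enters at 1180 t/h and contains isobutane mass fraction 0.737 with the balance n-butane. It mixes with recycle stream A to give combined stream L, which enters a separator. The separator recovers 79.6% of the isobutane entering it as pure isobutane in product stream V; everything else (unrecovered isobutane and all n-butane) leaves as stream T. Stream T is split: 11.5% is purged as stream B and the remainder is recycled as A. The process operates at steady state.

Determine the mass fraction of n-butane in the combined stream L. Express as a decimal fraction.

n-butane enters only via R and leaves only via the purge: 1180×0.263 = 0.115×(n-butane in T), and the separator passes all n-butane, so n-butane in L = n-butane in T = 2698.6 t/h.
isobutane in L: m_A = 1180×0.737 + (1−0.115)·(1−0.796)·m_A, so m_A = 869.66/0.8195 = 1061.3 t/h.
L = 1061.3 + 2698.6 = 3759.9 t/h.
n-butane fraction in L = 2698.6/3759.9 = 0.718.

0.718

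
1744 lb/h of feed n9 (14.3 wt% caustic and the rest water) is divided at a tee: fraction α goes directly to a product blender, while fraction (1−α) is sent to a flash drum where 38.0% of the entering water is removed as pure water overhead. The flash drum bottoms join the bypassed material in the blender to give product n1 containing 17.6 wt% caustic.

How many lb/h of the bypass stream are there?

All 1744×0.143 = 249.39 lb/h of caustic reaches n1, so n1 = 249.39/0.176 = 1417 lb/h and vapour = 327 lb/h.
The evaporator receives (1−α)·1744 of feed at 0.857 water and removes 0.380 of that water:
0.380×0.857×(1−α)×1744 = 327
(1−α) = 327/567.95 = 0.5758;  α = 0.4242.
Bypass flow = 0.4242×1744 = 739.89 lb/h.

739.9 lb/h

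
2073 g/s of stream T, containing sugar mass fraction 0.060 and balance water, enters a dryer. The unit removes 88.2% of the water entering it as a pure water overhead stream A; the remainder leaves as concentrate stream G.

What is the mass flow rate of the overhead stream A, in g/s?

water entering = 2073×0.940 = 1948.6 g/s; overhead removed = 0.882×1948.6 = 1718.7 g/s.

1719 g/s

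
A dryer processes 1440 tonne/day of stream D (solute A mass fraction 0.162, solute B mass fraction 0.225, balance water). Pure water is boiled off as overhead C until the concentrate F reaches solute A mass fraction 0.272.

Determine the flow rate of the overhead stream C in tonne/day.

solute A is conserved: 1440×0.162 = 233.28 tonne/day all reports to the concentrate.
Concentrate = 233.28/(target fraction) = 857.65 tonne/day.
Overhead = 1440 − 857.65 = 582.35 tonne/day.

582.4 tonne/day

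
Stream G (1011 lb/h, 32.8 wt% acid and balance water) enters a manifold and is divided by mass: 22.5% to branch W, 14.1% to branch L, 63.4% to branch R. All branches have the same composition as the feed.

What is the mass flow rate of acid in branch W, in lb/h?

74.61 lb/h

Branch W total = 0.225×1011 = 227.47 lb/h.
acid in W = 0.328×227.47 = 74.612 lb/h.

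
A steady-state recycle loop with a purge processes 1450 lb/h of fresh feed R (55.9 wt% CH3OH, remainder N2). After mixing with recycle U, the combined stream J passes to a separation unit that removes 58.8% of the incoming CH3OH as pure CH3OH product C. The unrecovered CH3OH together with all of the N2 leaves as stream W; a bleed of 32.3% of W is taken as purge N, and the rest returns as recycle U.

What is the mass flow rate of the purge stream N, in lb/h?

N2 enters only via R and leaves only via the purge: 1450×0.441 = 0.323×(N2 in W), and the separation unit passes all N2, so N2 in J = N2 in W = 1979.7 lb/h.
CH3OH in J: m_A = 1450×0.559 + (1−0.323)·(1−0.588)·m_A, so m_A = 810.55/0.7211 = 1124.1 lb/h.
W = (1−0.588)×1124.1 + 1979.7 = 2442.8 lb/h.
Purge N = 0.323×2442.8 = 789.04 lb/h.

789 lb/h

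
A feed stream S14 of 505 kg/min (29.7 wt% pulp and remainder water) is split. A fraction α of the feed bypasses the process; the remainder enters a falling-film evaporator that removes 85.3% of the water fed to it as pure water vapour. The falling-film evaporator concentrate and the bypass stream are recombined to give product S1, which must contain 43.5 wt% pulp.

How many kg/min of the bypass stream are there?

237.8 kg/min

All 505×0.297 = 149.98 kg/min of pulp reaches S1, so S1 = 149.98/0.435 = 344.79 kg/min and vapour = 160.21 kg/min.
The evaporator receives (1−α)·505 of feed at 0.703 water and removes 0.853 of that water:
0.853×0.703×(1−α)×505 = 160.21
(1−α) = 160.21/302.83 = 0.5290;  α = 0.4710.
Bypass flow = 0.4710×505 = 237.84 kg/min.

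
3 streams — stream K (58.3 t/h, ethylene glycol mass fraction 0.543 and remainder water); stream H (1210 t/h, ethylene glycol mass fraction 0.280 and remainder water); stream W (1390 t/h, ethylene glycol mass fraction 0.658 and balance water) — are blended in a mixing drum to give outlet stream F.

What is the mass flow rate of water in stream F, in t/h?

1373 t/h

water out = water in = 58.3×0.457 + 1210×0.720 + 1390×0.342 = 1373.2 t/h.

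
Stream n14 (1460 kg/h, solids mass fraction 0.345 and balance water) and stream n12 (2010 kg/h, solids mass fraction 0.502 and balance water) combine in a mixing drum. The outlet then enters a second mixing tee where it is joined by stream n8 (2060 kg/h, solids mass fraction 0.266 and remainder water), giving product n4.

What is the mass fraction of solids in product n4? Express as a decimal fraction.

0.373

Overall, product flow = 5530 kg/h.
solids in = 1460×0.345 + 2010×0.502 + 2060×0.266 = 2060.7 kg/h.
solids fraction in n4 = 0.373.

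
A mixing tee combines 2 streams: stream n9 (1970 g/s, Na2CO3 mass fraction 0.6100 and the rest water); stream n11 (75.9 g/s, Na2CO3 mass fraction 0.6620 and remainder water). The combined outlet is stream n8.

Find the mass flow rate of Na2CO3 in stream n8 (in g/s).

Na2CO3 out = Na2CO3 in = 1970×0.610 + 75.9×0.662 = 1251.9 g/s.

1252 g/s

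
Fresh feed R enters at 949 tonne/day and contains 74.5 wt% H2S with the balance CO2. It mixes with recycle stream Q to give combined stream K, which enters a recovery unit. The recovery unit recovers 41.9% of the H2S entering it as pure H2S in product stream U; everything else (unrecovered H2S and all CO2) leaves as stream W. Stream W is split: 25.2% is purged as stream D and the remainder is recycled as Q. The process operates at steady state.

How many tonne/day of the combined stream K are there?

2211 tonne/day

CO2 enters only via R and leaves only via the purge: 949×0.255 = 0.252×(CO2 in W), and the recovery unit passes all CO2, so CO2 in K = CO2 in W = 960.3 tonne/day.
H2S in K: m_A = 949×0.745 + (1−0.252)·(1−0.419)·m_A, so m_A = 707/0.5654 = 1250.4 tonne/day.
K = 1250.4 + 960.3 = 2210.7 tonne/day.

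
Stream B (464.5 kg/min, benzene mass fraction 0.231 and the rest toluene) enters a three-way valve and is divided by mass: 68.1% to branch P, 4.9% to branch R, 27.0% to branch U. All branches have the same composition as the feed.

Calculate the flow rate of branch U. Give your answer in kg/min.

125.4 kg/min

Branch U flow = 0.270×464.5 = 125.42 kg/min.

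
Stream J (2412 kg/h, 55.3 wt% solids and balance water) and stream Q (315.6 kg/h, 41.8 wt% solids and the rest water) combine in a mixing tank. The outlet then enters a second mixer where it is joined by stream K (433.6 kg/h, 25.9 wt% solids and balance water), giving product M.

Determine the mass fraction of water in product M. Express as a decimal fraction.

Overall, product flow = 3161.2 kg/h.
water in = 2412×0.447 + 315.6×0.582 + 433.6×0.741 = 1583.1 kg/h.
water fraction in M = 0.501.

0.501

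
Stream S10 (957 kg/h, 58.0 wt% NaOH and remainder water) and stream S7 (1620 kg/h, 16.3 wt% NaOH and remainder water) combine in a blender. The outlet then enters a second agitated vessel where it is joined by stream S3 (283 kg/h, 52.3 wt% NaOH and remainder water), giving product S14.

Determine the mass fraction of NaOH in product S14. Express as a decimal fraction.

0.3382

Overall, product flow = 2860 kg/h.
NaOH in = 957×0.580 + 1620×0.163 + 283×0.523 = 967.13 kg/h.
NaOH fraction in S14 = 0.3382.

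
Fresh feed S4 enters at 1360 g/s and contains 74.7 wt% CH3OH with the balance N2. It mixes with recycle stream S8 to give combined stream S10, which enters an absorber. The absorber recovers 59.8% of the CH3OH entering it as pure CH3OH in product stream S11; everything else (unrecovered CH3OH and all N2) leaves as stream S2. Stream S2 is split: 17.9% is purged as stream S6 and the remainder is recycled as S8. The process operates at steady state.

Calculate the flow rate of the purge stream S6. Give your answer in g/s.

453.2 g/s

N2 enters only via S4 and leaves only via the purge: 1360×0.253 = 0.179×(N2 in S2), and the absorber passes all N2, so N2 in S10 = N2 in S2 = 1922.2 g/s.
CH3OH in S10: m_A = 1360×0.747 + (1−0.179)·(1−0.598)·m_A, so m_A = 1015.9/0.6700 = 1516.4 g/s.
S2 = (1−0.598)×1516.4 + 1922.2 = 2531.8 g/s.
Purge S6 = 0.179×2531.8 = 453.2 g/s.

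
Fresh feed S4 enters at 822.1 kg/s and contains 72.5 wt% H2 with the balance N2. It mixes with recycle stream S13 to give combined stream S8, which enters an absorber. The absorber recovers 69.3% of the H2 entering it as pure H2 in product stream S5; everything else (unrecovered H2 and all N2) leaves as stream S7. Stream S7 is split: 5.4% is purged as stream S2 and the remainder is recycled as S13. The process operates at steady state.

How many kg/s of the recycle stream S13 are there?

4204 kg/s

N2 enters only via S4 and leaves only via the purge: 822.1×0.275 = 0.054×(N2 in S7), and the absorber passes all N2, so N2 in S8 = N2 in S7 = 4186.6 kg/s.
H2 in S8: m_A = 822.1×0.725 + (1−0.054)·(1−0.693)·m_A, so m_A = 596.02/0.7096 = 839.97 kg/s.
S7 = (1−0.693)×839.97 + 4186.6 = 4444.5 kg/s.
Recycle S13 = (1−0.054)×4444.5 = 4204.5 kg/s.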